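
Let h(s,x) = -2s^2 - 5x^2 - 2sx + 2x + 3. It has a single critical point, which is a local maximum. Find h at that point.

∂h/∂s = -4s - 2x = 0 and ∂h/∂x = -2s - 10x + 2 = 0, so (s, x) = (-1/9, 2/9).
The Hessian has h_{ss} = -4, h_{xx} = -10, h_{sx} = -2, giving D = 36 > 0 with h_{ss} < 0, so the point is a local maximum.
h(-1/9, 2/9) = 29/9.

29/9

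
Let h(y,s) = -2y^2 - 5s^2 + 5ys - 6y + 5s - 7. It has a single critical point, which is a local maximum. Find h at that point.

∂h/∂y = -4y + 5s - 6 = 0 and ∂h/∂s = 5y - 10s + 5 = 0, so (y, s) = (-7/3, -2/3).
The Hessian has h_{yy} = -4, h_{ss} = -10, h_{ys} = 5, giving D = 15 > 0 with h_{yy} < 0, so the point is a local maximum.
h(-7/3, -2/3) = -5/3.

-5/3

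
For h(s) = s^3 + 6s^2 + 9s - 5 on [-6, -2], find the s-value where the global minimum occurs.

-6

The derivative is 3s^2 + 12s + 9, whose only zero in [-6, -2] is s = -3.
Compare values at every candidate in [-6, -2]: h(-6) = -59,  h(-3) = -5,  h(-2) = -7.
The minimum over the interval is -59, attained at s = -6.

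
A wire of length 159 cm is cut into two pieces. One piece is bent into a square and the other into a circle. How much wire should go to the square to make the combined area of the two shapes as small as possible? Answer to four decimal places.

Let x be the length used for the square. Square side x/4; circle radius (159−x)/(2π).
A(x) = (x/4)² + π·((159−x)/(2π))² = x²/16 + (159−x)²/(4π) for 0 ≤ x ≤ 159. A'(x) = x/8 − (159−x)/(2π) = 0 gives x = 4·159/(π+4) ≈ 89.0558.
A'' = 1/8 + 1/(2π) > 0, so this gives the minimum combined area; x ≈ 89.0558 cm to the square.

89.0558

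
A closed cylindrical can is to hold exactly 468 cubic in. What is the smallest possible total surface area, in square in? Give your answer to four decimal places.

With radius r and height h, πr²h = 468 so h = 468/(πr²), and S(r) = 2πr² + 2πrh = 2πr² + 2·468/r.
S'(r) = 4πr − 2·468/r² = 0 ⇒ r³ = 468/(2π), so r ≈ 4.2075 and h = 2r ≈ 8.4150.
S''(r) = 4π + 4·468/r³ > 0, so this is the minimum; S ≈ 333.6915.

333.6915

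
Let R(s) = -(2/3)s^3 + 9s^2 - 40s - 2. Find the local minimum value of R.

-182/3

Critical points: R'(s) = -2s^2 + 18s - 40 vanishes at s = 4, 5.
Second-derivative test with R''(s) = -4s + 18: R''(4) = 2 > 0 ⇒ local minimum; R''(5) = -2 < 0 ⇒ local maximum.
So the local minimum value is R(4) = -182/3.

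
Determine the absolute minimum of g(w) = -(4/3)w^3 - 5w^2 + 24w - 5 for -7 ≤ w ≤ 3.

-287/3

g'(w) = -4w^2 - 10w + 24, which vanishes at w = -4 and w = 3/2.
Candidates: g(-7) = 118/3, g(-4) = -287/3, g(3/2) = 61/4, g(3) = -14.
So the minimum is g(-4) = -287/3.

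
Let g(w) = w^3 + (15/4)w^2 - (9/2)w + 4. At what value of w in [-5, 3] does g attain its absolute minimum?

The derivative is 3w^2 + (15/2)w - 9/2, which vanishes at w = -3 and w = 1/2.
Evaluating at the critical points and endpoints: g(-5) = -19/4; g(-3) = 97/4; g(1/2) = 45/16; g(3) = 205/4.
Hence the absolute minimum is -19/4 at w = -5.

-5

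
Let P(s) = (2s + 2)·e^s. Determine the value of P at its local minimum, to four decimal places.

P'(s) = 2·e^s + (2s + 2)·1·e^s = (2s + 4)·e^s. Since e^s > 0, the only critical point is s = -2.
P''(-2) has the same sign as 2 > 0, so this is a local minimum.
P(-2) = (-2)·e^(-2) ≈ -0.2707.

-0.2707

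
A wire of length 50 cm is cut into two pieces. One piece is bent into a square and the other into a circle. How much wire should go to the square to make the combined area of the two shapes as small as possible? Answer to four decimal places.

Let x be the length used for the square. Square side x/4; circle radius (50−x)/(2π).
A(x) = (x/4)² + π·((50−x)/(2π))² = x²/16 + (50−x)²/(4π) for 0 ≤ x ≤ 50. A'(x) = x/8 − (50−x)/(2π) = 0 gives x = 4·50/(π+4) ≈ 28.0050.
A'' = 1/8 + 1/(2π) > 0, so this gives the minimum combined area; x ≈ 28.0050 cm to the square.

28.0050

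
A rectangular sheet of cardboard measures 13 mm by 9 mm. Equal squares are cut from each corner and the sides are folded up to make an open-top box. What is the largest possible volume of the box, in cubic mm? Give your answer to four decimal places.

91.4382

With cut size x, the volume is V(x) = x(13 − 2x)(9 − 2x) for 0 < x < 4.5.
V'(x) = 12x^2 − 88x + 117. Setting V'(x) = 0 gives x ≈ 1.7446 (the root in (0, 4.5)).
V''(x) = 24x − 88 is negative there, so this is the maximum; V ≈ 91.4382.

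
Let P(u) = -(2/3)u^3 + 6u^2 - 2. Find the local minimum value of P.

-2

P'(u) = -2u^2 + 12u = 0 at u = 0, 6.
Since P''(u) = -4u + 12, we get P''(0) = 12 > 0 ⇒ local minimum; P''(6) = -12 < 0 ⇒ local maximum.
Thus P has its local minimum at u = 0, with value -2.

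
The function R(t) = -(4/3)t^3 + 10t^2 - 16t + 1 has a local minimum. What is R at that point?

-19/3

Critical points: R'(t) = -4t^2 + 20t - 16 vanishes at t = 1, 4.
Second-derivative test with R''(t) = -8t + 20: R''(1) = 12 > 0 ⇒ local minimum; R''(4) = -12 < 0 ⇒ local maximum.
The local minimum is R(1) = -19/3.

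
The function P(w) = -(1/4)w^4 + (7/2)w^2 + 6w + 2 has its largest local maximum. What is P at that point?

125/4

P'(w) = -w^3 + 7w + 6 = 0 at w = -2, -1, 3.
P''(w) = -3w^2 + 7. P''(-2) = -5 < 0 ⇒ local maximum; P''(-1) = 4 > 0 ⇒ local minimum; P''(3) = -20 < 0 ⇒ local maximum.
Thus P has its largest local maximum at w = 3, with value 125/4.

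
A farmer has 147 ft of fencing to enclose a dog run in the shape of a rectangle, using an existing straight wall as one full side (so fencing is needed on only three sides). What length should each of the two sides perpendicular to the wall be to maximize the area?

147/4

Let the sides perpendicular to the wall have length x and the parallel side y, so 2x + y = 147 and the area is A = xy = x(147 − 2x).
A'(x) = 147 − 4x = 0 gives x = 147/4, and A''(x) = −4 < 0 confirms a maximum.
Then y = 147 − 2·147/4 = 147/2 and A = 21609/8.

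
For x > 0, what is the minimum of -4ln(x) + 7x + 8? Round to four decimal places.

14.2385

R'(x) = -4/x + 7 = 0 gives x = 4/7.
R''(x) = 4/x², which is positive for x > 0, so this is a local minimum.
R(4/7) = -4·ln(4/7) + 4 + 8 ≈ 14.2385.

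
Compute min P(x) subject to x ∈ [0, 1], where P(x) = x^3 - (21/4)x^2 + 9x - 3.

P'(x) = 3x^2 - (21/2)x + 9, which has no zeros in [0, 1].
Evaluating at the critical points and endpoints: P(0) = -3, P(1) = 7/4.
Hence the absolute minimum is -3 at x = 0.

-3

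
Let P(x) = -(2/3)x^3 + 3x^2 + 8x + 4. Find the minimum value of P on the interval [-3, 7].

Differentiating, P'(x) = -2x^2 + 6x + 8; which vanishes at x = -1 and x = 4.
Compare values at every candidate in [-3, 7]: P(-3) = 25; P(-1) = -1/3; P(4) = 124/3; P(7) = -65/3.
The minimum over the interval is -65/3, attained at x = 7.

-65/3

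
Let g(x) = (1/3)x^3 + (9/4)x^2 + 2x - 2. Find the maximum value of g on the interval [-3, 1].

13/4

The derivative is x^2 + (9/2)x + 2, whose only zero in [-3, 1] is x = -1/2.
Candidates: g(-3) = 13/4; g(-1/2) = -119/48; g(1) = 31/12.
The maximum over the interval is 13/4, attained at x = -3.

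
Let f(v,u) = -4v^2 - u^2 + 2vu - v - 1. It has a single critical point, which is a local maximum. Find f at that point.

∂f/∂v = -8v + 2u - 1 = 0 and ∂f/∂u = 2v - 2u = 0, so (v, u) = (-1/6, -1/6).
The Hessian has f_{vv} = -8, f_{uu} = -2, f_{vu} = 2, giving D = 12 > 0 with f_{vv} < 0, so the point is a local maximum.
f(-1/6, -1/6) = -11/12.

-11/12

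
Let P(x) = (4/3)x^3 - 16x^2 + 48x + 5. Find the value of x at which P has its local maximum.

P'(x) = 4x^2 - 32x + 48. Setting P'(x) = 0 gives x ∈ {2, 6}.
P''(x) = 8x - 32. P''(2) = -16 < 0 ⇒ local maximum; P''(6) = 16 > 0 ⇒ local minimum.
The local maximum is P(2) = 143/3.

2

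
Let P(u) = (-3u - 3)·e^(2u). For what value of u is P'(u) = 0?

P'(u) = (-3)·e^(2u) + (-3u - 3)·2·e^(2u) = (-6u - 9)·e^(2u). Since e^(2u) > 0, the only critical point is u = -3/2.
P''(-3/2) has the same sign as -6 < 0, so this is a local maximum.
P(-3/2) = (3/2)·e^(-3) ≈ 0.0747.

-3/2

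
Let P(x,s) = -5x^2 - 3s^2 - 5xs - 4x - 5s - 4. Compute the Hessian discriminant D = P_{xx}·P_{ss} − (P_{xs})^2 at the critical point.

∂P/∂x = -10x - 5s - 4 = 0 and ∂P/∂s = -5x - 6s - 5 = 0, so (x, s) = (1/35, -6/7).
The Hessian has P_{xx} = -10, P_{ss} = -6, P_{xs} = -5, giving D = 35 > 0 with P_{xx} < 0, so the point is a local maximum.
D = (-10)·(-6) − (-5)^2 = 35.

35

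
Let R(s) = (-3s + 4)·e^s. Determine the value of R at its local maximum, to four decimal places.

Differentiating with the product rule gives R'(s) = (-3s + 1)·e^s. Since e^s > 0, the only critical point is s = 1/3.
R''(1/3) has the same sign as -3 < 0, so this is a local maximum.
R(1/3) = (3)·e^(1/3) ≈ 4.1868.

4.1868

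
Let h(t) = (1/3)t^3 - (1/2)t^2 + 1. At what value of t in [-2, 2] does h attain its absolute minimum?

The derivative is t^2 - t, which vanishes at t = 0 and t = 1.
Candidates: h(-2) = -11/3, h(0) = 1, h(1) = 5/6, h(2) = 5/3.
The minimum over the interval is -11/3, attained at t = -2.

-2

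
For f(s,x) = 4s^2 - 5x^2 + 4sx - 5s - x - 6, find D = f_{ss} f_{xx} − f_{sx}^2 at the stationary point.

-96

∂f/∂s = 8s + 4x - 5 = 0 and ∂f/∂x = 4s - 10x - 1 = 0, so (s, x) = (9/16, 1/8).
The Hessian has f_{ss} = 8, f_{xx} = -10, f_{sx} = 4, giving D = -96 < 0, so the point is a saddle point.
D = (8)·(-10) − (4)^2 = -96.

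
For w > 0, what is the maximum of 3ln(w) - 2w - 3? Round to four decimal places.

R'(w) = 3/w − 2 = 0 gives w = 3/2.
R''(w) = -3/w², which is negative for w > 0, so this is a local maximum.
R(3/2) = 3·ln(3/2) - 3 - 3 ≈ -4.7836.

-4.7836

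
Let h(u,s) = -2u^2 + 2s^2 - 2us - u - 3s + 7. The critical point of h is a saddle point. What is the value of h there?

13/2

∂h/∂u = -4u - 2s - 1 = 0 and ∂h/∂s = -2u + 4s - 3 = 0, so (u, s) = (-1/2, 1/2).
The Hessian has h_{uu} = -4, h_{ss} = 4, h_{us} = -2, giving D = -20 < 0, so the point is a saddle point.
h(-1/2, 1/2) = 13/2.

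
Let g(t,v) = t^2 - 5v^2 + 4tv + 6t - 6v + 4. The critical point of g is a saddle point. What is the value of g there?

4

∂g/∂t = 2t + 4v + 6 = 0 and ∂g/∂v = 4t - 10v - 6 = 0, so (t, v) = (-1, -1).
The Hessian has g_{tt} = 2, g_{vv} = -10, g_{tv} = 4, giving D = -36 < 0, so the point is a saddle point.
g(-1, -1) = 4.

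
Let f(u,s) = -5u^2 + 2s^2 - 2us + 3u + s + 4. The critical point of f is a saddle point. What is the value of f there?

195/44

∂f/∂u = -10u - 2s + 3 = 0 and ∂f/∂s = -2u + 4s + 1 = 0, so (u, s) = (7/22, -1/11).
The Hessian has f_{uu} = -10, f_{ss} = 4, f_{us} = -2, giving D = -44 < 0, so the point is a saddle point.
f(7/22, -1/11) = 195/44.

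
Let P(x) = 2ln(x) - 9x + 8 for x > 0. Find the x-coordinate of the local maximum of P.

P'(x) = 2/x − 9 = 0 gives x = 2/9.
P''(x) = -2/x², which is negative for x > 0, so this is a local maximum.
P(2/9) = 2·ln(2/9) - 2 + 8 ≈ 2.9918.

2/9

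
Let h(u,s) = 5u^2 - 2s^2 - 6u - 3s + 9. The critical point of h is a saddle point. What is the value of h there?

333/40

∂h/∂u = 10u - 6 = 0 and ∂h/∂s = -4s - 3 = 0, so (u, s) = (3/5, -3/4).
The Hessian has h_{uu} = 10, h_{ss} = -4, h_{us} = 0, giving D = -40 < 0, so the point is a saddle point.
h(3/5, -3/4) = 333/40.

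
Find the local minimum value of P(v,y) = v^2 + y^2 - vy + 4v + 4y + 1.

-15

∂P/∂v = 2v - y + 4 = 0 and ∂P/∂y = -v + 2y + 4 = 0, so (v, y) = (-4, -4).
The Hessian has P_{vv} = 2, P_{yy} = 2, P_{vy} = -1, giving D = 3 > 0 with P_{vv} > 0, so the point is a local minimum.
P(-4, -4) = -15.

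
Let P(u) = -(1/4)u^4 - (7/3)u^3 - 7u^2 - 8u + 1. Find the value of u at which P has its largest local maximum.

-4

P'(u) = -u^3 - 7u^2 - 14u - 8 = 0 at u = -4, -2, -1.
P''(u) = -3u^2 - 14u - 14. P''(-4) = -6 < 0 ⇒ local maximum; P''(-2) = 2 > 0 ⇒ local minimum; P''(-1) = -3 < 0 ⇒ local maximum.
The largest local maximum is P(-4) = 19/3.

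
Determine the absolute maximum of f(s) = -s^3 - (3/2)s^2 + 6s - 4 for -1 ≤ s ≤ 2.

f'(s) = -3s^2 - 3s + 6, whose only zero in [-1, 2] is s = 1.
Candidates: f(-1) = -21/2; f(1) = -1/2; f(2) = -6.
Hence the absolute maximum is -1/2 at s = 1.

-1/2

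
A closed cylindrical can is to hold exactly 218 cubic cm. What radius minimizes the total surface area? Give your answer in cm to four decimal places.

3.2616

With radius r and height h, πr²h = 218 so h = 218/(πr²), and S(r) = 2πr² + 2πrh = 2πr² + 2·218/r.
S'(r) = 4πr − 2·218/r² = 0 ⇒ r³ = 218/(2π), so r ≈ 3.2616 and h = 2r ≈ 6.5231.
S''(r) = 4π + 4·218/r³ > 0, so this is the minimum; S ≈ 200.5175.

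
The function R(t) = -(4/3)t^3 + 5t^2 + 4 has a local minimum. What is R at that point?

4

R'(t) = -4t^2 + 10t = 0 at t = 0, 5/2.
Since R''(t) = -8t + 10, we get R''(0) = 10 > 0 ⇒ local minimum; R''(5/2) = -10 < 0 ⇒ local maximum.
The local minimum is R(0) = 4.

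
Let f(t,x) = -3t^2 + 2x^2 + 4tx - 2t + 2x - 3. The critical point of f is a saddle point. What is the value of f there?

∂f/∂t = -6t + 4x - 2 = 0 and ∂f/∂x = 4t + 4x + 2 = 0, so (t, x) = (-2/5, -1/10).
The Hessian has f_{tt} = -6, f_{xx} = 4, f_{tx} = 4, giving D = -40 < 0, so the point is a saddle point.
f(-2/5, -1/10) = -27/10.

-27/10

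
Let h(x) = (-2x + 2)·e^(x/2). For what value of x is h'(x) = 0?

-1

By the product rule, h'(x) = (-x - 1)·e^(x/2). Since e^(x/2) > 0, the only critical point is x = -1.
h''(-1) has the same sign as -1 < 0, so this is a local maximum.
h(-1) = (4)·e^(-1/2) ≈ 2.4261.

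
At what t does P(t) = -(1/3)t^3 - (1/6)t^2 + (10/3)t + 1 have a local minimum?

P'(t) = -t^2 - (1/3)t + 10/3 = 0 at t = -2, 5/3.
P''(t) = -2t - 1/3. P''(-2) = 11/3 > 0 ⇒ local minimum; P''(5/3) = -11/3 < 0 ⇒ local maximum.
So the local minimum value is P(-2) = -11/3.

-2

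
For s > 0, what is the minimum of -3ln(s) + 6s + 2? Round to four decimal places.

7.0794

P'(s) = -3/s + 6 = 0 gives s = 1/2.
P''(s) = 3/s², which is positive for s > 0, so this is a local minimum.
P(1/2) = -3·ln(1/2) + 3 + 2 ≈ 7.0794.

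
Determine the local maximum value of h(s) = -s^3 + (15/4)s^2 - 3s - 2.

-1

Critical points: h'(s) = -3s^2 + (15/2)s - 3 vanishes at s = 1/2, 2.
h''(s) = -6s + 15/2. h''(1/2) = 9/2 > 0 ⇒ local minimum; h''(2) = -9/2 < 0 ⇒ local maximum.
Thus h has its local maximum at s = 2, with value -1.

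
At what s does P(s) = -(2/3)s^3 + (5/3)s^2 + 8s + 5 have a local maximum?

3

P'(s) = -2s^2 + (10/3)s + 8. Setting P'(s) = 0 gives s ∈ {-4/3, 3}.
P''(s) = -4s + 10/3. P''(-4/3) = 26/3 > 0 ⇒ local minimum; P''(3) = -26/3 < 0 ⇒ local maximum.
Thus P has its local maximum at s = 3, with value 26.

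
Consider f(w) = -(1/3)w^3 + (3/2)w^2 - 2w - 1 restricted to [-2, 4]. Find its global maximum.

The derivative is -w^2 + 3w - 2, which vanishes at w = 1 and w = 2.
Evaluating at the critical points and endpoints: f(-2) = 35/3, f(1) = -11/6, f(2) = -5/3, f(4) = -19/3.
So the maximum is f(-2) = 35/3.

35/3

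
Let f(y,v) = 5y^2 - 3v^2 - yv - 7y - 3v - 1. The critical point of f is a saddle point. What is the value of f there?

∂f/∂y = 10y - v - 7 = 0 and ∂f/∂v = -y - 6v - 3 = 0, so (y, v) = (39/61, -37/61).
The Hessian has f_{yy} = 10, f_{vv} = -6, f_{yv} = -1, giving D = -61 < 0, so the point is a saddle point.
f(39/61, -37/61) = -142/61.

-142/61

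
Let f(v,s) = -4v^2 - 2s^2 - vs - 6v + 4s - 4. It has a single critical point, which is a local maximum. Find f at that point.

∂f/∂v = -8v - s - 6 = 0 and ∂f/∂s = -v - 4s + 4 = 0, so (v, s) = (-28/31, 38/31).
The Hessian has f_{vv} = -8, f_{ss} = -4, f_{vs} = -1, giving D = 31 > 0 with f_{vv} < 0, so the point is a local maximum.
f(-28/31, 38/31) = 36/31.

36/31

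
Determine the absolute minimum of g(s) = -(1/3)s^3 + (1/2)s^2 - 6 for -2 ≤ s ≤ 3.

g'(s) = -s^2 + s, which vanishes at s = 0 and s = 1.
Candidates: g(-2) = -4/3; g(0) = -6; g(1) = -35/6; g(3) = -21/2.
So the minimum is g(3) = -21/2.

-21/2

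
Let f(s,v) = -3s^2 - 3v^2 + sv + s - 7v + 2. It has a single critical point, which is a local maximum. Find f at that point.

213/35

∂f/∂s = -6s + v + 1 = 0 and ∂f/∂v = s - 6v - 7 = 0, so (s, v) = (-1/35, -41/35).
The Hessian has f_{ss} = -6, f_{vv} = -6, f_{sv} = 1, giving D = 35 > 0 with f_{ss} < 0, so the point is a local maximum.
f(-1/35, -41/35) = 213/35.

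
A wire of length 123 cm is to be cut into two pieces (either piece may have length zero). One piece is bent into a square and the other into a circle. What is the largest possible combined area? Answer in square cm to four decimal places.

Let x be the length used for the square. Square side x/4; circle radius (123−x)/(2π).
A(x) = (x/4)² + π·((123−x)/(2π))² = x²/16 + (123−x)²/(4π) for 0 ≤ x ≤ 123. A'(x) = x/8 − (123−x)/(2π) = 0 gives x = 4·123/(π+4) ≈ 68.8922.
A'' > 0, so the interior critical point is a minimum; the maximum is at an endpoint. A(0) = 1203.9276 and A(123) = 945.5625, so the largest area is 1203.9276.

1203.9276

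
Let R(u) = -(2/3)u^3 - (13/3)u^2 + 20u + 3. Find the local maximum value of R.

1718/81

R'(u) = -2u^2 - (26/3)u + 20 = 0 at u = -6, 5/3.
Since R''(u) = -4u - 26/3, we get R''(-6) = 46/3 > 0 ⇒ local minimum; R''(5/3) = -46/3 < 0 ⇒ local maximum.
The local maximum is R(5/3) = 1718/81.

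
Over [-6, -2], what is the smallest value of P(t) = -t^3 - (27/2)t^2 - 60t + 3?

77

P'(t) = -3t^2 - 27t - 60, which vanishes at t = -5 and t = -4.
Evaluating at the critical points and endpoints: P(-6) = 93; P(-5) = 181/2; P(-4) = 91; P(-2) = 77.
So the minimum is P(-2) = 77.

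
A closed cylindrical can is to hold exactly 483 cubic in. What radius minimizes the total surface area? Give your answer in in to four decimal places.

4.2520

With radius r and height h, πr²h = 483 so h = 483/(πr²), and S(r) = 2πr² + 2πrh = 2πr² + 2·483/r.
S'(r) = 4πr − 2·483/r² = 0 ⇒ r³ = 483/(2π), so r ≈ 4.2520 and h = 2r ≈ 8.5039.
S''(r) = 4π + 4·483/r³ > 0, so this is the minimum; S ≈ 340.7841.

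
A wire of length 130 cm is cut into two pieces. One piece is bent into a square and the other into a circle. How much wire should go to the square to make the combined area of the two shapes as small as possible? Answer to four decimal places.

Let x be the length used for the square. Square side x/4; circle radius (130−x)/(2π).
A(x) = (x/4)² + π·((130−x)/(2π))² = x²/16 + (130−x)²/(4π) for 0 ≤ x ≤ 130. A'(x) = x/8 − (130−x)/(2π) = 0 gives x = 4·130/(π+4) ≈ 72.8129.
A'' = 1/8 + 1/(2π) > 0, so this gives the minimum combined area; x ≈ 72.8129 cm to the square.

72.8129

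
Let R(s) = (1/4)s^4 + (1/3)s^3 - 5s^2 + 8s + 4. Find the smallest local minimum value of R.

R'(s) = s^3 + s^2 - 10s + 8. Setting R'(s) = 0 gives s ∈ {-4, 1, 2}.
Since R''(s) = 3s^2 + 2s - 10, we get R''(-4) = 30 > 0 ⇒ local minimum; R''(1) = -5 < 0 ⇒ local maximum; R''(2) = 6 > 0 ⇒ local minimum.
Thus R has its smallest local minimum at s = -4, with value -196/3.

-196/3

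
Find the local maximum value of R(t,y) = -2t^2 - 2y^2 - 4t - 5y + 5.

81/8

∂R/∂t = -4t - 4 = 0 and ∂R/∂y = -4y - 5 = 0, so (t, y) = (-1, -5/4).
The Hessian has R_{tt} = -4, R_{yy} = -4, R_{ty} = 0, giving D = 16 > 0 with R_{tt} < 0, so the point is a local maximum.
R(-1, -5/4) = 81/8.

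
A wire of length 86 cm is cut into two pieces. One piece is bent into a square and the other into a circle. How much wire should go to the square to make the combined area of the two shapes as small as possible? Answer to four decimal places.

48.1685

Let x be the length used for the square. Square side x/4; circle radius (86−x)/(2π).
A(x) = (x/4)² + π·((86−x)/(2π))² = x²/16 + (86−x)²/(4π) for 0 ≤ x ≤ 86. A'(x) = x/8 − (86−x)/(2π) = 0 gives x = 4·86/(π+4) ≈ 48.1685.
A'' = 1/8 + 1/(2π) > 0, so this gives the minimum combined area; x ≈ 48.1685 cm to the square.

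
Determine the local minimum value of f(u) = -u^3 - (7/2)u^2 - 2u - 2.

f'(u) = -3u^2 - 7u - 2. Setting f'(u) = 0 gives u ∈ {-2, -1/3}.
Since f''(u) = -6u - 7, we get f''(-2) = 5 > 0 ⇒ local minimum; f''(-1/3) = -5 < 0 ⇒ local maximum.
Thus f has its local minimum at u = -2, with value -4.

-4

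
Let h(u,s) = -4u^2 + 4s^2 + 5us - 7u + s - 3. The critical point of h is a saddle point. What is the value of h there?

-40/89

∂h/∂u = -8u + 5s - 7 = 0 and ∂h/∂s = 5u + 8s + 1 = 0, so (u, s) = (-61/89, 27/89).
The Hessian has h_{uu} = -8, h_{ss} = 8, h_{us} = 5, giving D = -89 < 0, so the point is a saddle point.
h(-61/89, 27/89) = -40/89.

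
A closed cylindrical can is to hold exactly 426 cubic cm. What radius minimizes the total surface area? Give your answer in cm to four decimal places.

4.0776

With radius r and height h, πr²h = 426 so h = 426/(πr²), and S(r) = 2πr² + 2πrh = 2πr² + 2·426/r.
S'(r) = 4πr − 2·426/r² = 0 ⇒ r³ = 426/(2π), so r ≈ 4.0776 and h = 2r ≈ 8.1553.
S''(r) = 4π + 4·426/r³ > 0, so this is the minimum; S ≈ 313.4158.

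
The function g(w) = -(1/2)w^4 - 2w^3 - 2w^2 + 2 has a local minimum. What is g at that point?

Critical points: g'(w) = -2w^3 - 6w^2 - 4w vanishes at w = -2, -1, 0.
Second-derivative test with g''(w) = -6w^2 - 12w - 4: g''(-2) = -4 < 0 ⇒ local maximum; g''(-1) = 2 > 0 ⇒ local minimum; g''(0) = -4 < 0 ⇒ local maximum.
So the local minimum value is g(-1) = 3/2.

3/2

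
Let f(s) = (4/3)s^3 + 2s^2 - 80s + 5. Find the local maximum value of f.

865/3

f'(s) = 4s^2 + 4s - 80 = 0 at s = -5, 4.
f''(s) = 8s + 4. f''(-5) = -36 < 0 ⇒ local maximum; f''(4) = 36 > 0 ⇒ local minimum.
Thus f has its local maximum at s = -5, with value 865/3.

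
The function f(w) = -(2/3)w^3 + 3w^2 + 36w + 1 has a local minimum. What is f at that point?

-62

f'(w) = -2w^2 + 6w + 36 = 0 at w = -3, 6.
Second-derivative test with f''(w) = -4w + 6: f''(-3) = 18 > 0 ⇒ local minimum; f''(6) = -18 < 0 ⇒ local maximum.
So the local minimum value is f(-3) = -62.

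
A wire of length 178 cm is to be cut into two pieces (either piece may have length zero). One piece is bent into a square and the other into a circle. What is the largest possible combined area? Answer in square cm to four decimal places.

2521.3326

Let x be the length used for the square. Square side x/4; circle radius (178−x)/(2π).
A(x) = (x/4)² + π·((178−x)/(2π))² = x²/16 + (178−x)²/(4π) for 0 ≤ x ≤ 178. A'(x) = x/8 − (178−x)/(2π) = 0 gives x = 4·178/(π+4) ≈ 99.6976.
A'' > 0, so the interior critical point is a minimum; the maximum is at an endpoint. A(0) = 2521.3326 and A(178) = 1980.2500, so the largest area is 2521.3326.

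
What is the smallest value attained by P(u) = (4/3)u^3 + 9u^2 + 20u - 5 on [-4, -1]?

-79/3

Differentiating, P'(u) = 4u^2 + 18u + 20; which vanishes at u = -5/2 and u = -2.
Evaluating at the critical points and endpoints: P(-4) = -79/3; P(-5/2) = -235/12; P(-2) = -59/3; P(-1) = -52/3.
So the minimum is P(-4) = -79/3.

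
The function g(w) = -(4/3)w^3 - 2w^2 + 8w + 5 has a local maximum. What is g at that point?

29/3

g'(w) = -4w^2 - 4w + 8. Setting g'(w) = 0 gives w ∈ {-2, 1}.
Since g''(w) = -8w - 4, we get g''(-2) = 12 > 0 ⇒ local minimum; g''(1) = -12 < 0 ⇒ local maximum.
Thus g has its local maximum at w = 1, with value 29/3.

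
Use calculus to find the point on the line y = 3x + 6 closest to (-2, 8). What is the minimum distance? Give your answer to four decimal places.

2.5298

Minimize D(x)^2 = (x + 2)^2 + (3x - 2)^2.
d/dx[D^2] = 2(x + 2) + 2·3·(3x - 2) = 0 ⇒ x = 2/5.
Then y = 36/5 and the distance is √(32/5) ≈ 2.5298.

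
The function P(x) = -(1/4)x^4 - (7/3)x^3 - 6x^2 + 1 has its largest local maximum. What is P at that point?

1

P'(x) = -x^3 - 7x^2 - 12x. Setting P'(x) = 0 gives x ∈ {-4, -3, 0}.
P''(x) = -3x^2 - 14x - 12. P''(-4) = -4 < 0 ⇒ local maximum; P''(-3) = 3 > 0 ⇒ local minimum; P''(0) = -12 < 0 ⇒ local maximum.
The largest local maximum is P(0) = 1.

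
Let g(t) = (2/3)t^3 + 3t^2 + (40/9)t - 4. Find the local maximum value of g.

-499/81

Critical points: g'(t) = 2t^2 + 6t + 40/9 vanishes at t = -5/3, -4/3.
g''(t) = 4t + 6. g''(-5/3) = -2/3 < 0 ⇒ local maximum; g''(-4/3) = 2/3 > 0 ⇒ local minimum.
So the local maximum value is g(-5/3) = -499/81.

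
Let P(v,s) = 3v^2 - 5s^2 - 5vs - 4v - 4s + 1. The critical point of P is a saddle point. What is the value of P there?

133/85

∂P/∂v = 6v - 5s - 4 = 0 and ∂P/∂s = -5v - 10s - 4 = 0, so (v, s) = (4/17, -44/85).
The Hessian has P_{vv} = 6, P_{ss} = -10, P_{vs} = -5, giving D = -85 < 0, so the point is a saddle point.
P(4/17, -44/85) = 133/85.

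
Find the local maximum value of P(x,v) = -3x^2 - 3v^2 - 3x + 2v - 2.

-11/12

∂P/∂x = -6x - 3 = 0 and ∂P/∂v = -6v + 2 = 0, so (x, v) = (-1/2, 1/3).
The Hessian has P_{xx} = -6, P_{vv} = -6, P_{xv} = 0, giving D = 36 > 0 with P_{xx} < 0, so the point is a local maximum.
P(-1/2, 1/3) = -11/12.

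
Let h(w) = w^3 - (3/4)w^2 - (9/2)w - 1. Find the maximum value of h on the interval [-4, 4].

The derivative is 3w^2 - (3/2)w - 9/2, which vanishes at w = -1 and w = 3/2.
Candidates: h(-4) = -59,  h(-1) = 7/4,  h(3/2) = -97/16,  h(4) = 33.
The maximum over the interval is 33, attained at w = 4.

33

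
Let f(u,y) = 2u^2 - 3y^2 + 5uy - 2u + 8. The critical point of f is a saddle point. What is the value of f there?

∂f/∂u = 4u + 5y - 2 = 0 and ∂f/∂y = 5u - 6y = 0, so (u, y) = (12/49, 10/49).
The Hessian has f_{uu} = 4, f_{yy} = -6, f_{uy} = 5, giving D = -49 < 0, so the point is a saddle point.
f(12/49, 10/49) = 380/49.

380/49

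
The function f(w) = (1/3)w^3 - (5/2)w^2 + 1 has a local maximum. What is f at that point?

1

f'(w) = w^2 - 5w. Setting f'(w) = 0 gives w ∈ {0, 5}.
Second-derivative test with f''(w) = 2w - 5: f''(0) = -5 < 0 ⇒ local maximum; f''(5) = 5 > 0 ⇒ local minimum.
So the local maximum value is f(0) = 1.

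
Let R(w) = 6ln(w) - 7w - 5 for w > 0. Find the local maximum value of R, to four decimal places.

R'(w) = 6/w − 7 = 0 gives w = 6/7.
R''(w) = -6/w², which is negative for w > 0, so this is a local maximum.
R(6/7) = 6·ln(6/7) - 6 - 5 ≈ -11.9249.

-11.9249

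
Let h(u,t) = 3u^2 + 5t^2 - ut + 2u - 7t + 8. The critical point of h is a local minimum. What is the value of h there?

319/59

∂h/∂u = 6u - t + 2 = 0 and ∂h/∂t = -u + 10t - 7 = 0, so (u, t) = (-13/59, 40/59).
The Hessian has h_{uu} = 6, h_{tt} = 10, h_{ut} = -1, giving D = 59 > 0 with h_{uu} > 0, so the point is a local minimum.
h(-13/59, 40/59) = 319/59.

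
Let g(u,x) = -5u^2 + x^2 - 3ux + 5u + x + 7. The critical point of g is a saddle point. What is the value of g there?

238/29

∂g/∂u = -10u - 3x + 5 = 0 and ∂g/∂x = -3u + 2x + 1 = 0, so (u, x) = (13/29, 5/29).
The Hessian has g_{uu} = -10, g_{xx} = 2, g_{ux} = -3, giving D = -29 < 0, so the point is a saddle point.
g(13/29, 5/29) = 238/29.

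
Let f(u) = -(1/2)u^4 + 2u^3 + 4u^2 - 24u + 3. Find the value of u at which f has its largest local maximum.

f'(u) = -2u^3 + 6u^2 + 8u - 24. Setting f'(u) = 0 gives u ∈ {-2, 2, 3}.
Since f''(u) = -6u^2 + 12u + 8, we get f''(-2) = -40 < 0 ⇒ local maximum; f''(2) = 8 > 0 ⇒ local minimum; f''(3) = -10 < 0 ⇒ local maximum.
The largest local maximum is f(-2) = 43.

-2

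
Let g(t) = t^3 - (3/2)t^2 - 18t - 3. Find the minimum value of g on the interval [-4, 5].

Differentiating, g'(t) = 3t^2 - 3t - 18; which vanishes at t = -2 and t = 3.
Candidates: g(-4) = -19; g(-2) = 19; g(3) = -87/2; g(5) = -11/2.
The minimum over the interval is -87/2, attained at t = 3.

-87/2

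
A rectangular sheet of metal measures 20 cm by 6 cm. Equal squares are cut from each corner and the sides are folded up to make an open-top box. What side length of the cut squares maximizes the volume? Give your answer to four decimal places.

With cut size x, the volume is V(x) = x(20 − 2x)(6 − 2x) for 0 < x < 3.
V'(x) = 12x^2 − 104x + 120. Setting V'(x) = 0 gives x ≈ 1.3706 (the root in (0, 3)).
V''(x) = 24x − 104 is negative there, so this is the maximum; V ≈ 77.0866.

1.3706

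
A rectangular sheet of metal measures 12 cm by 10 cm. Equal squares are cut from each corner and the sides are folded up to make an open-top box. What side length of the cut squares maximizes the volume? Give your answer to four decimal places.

1.8107

With cut size x, the volume is V(x) = x(12 − 2x)(10 − 2x) for 0 < x < 5.
V'(x) = 12x^2 − 88x + 120. Setting V'(x) = 0 gives x ≈ 1.8107 (the root in (0, 5)).
V''(x) = 24x − 88 is negative there, so this is the maximum; V ≈ 96.7706.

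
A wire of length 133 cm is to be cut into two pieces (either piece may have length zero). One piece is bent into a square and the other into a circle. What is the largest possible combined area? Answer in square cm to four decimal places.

Let x be the length used for the square. Square side x/4; circle radius (133−x)/(2π).
A(x) = (x/4)² + π·((133−x)/(2π))² = x²/16 + (133−x)²/(4π) for 0 ≤ x ≤ 133. A'(x) = x/8 − (133−x)/(2π) = 0 gives x = 4·133/(π+4) ≈ 74.4932.
A'' > 0, so the interior critical point is a minimum; the maximum is at an endpoint. A(0) = 1407.6459 and A(133) = 1105.5625, so the largest area is 1407.6459.

1407.6459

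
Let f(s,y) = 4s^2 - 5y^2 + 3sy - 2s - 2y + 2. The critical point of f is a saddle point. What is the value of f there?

∂f/∂s = 8s + 3y - 2 = 0 and ∂f/∂y = 3s - 10y - 2 = 0, so (s, y) = (26/89, -10/89).
The Hessian has f_{ss} = 8, f_{yy} = -10, f_{sy} = 3, giving D = -89 < 0, so the point is a saddle point.
f(26/89, -10/89) = 162/89.

162/89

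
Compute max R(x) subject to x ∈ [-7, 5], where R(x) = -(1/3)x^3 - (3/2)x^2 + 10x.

34/3

The derivative is -x^2 - 3x + 10, which vanishes at x = -5 and x = 2.
Compare values at every candidate in [-7, 5]: R(-7) = -175/6,  R(-5) = -275/6,  R(2) = 34/3,  R(5) = -175/6.
The maximum over the interval is 34/3, attained at x = 2.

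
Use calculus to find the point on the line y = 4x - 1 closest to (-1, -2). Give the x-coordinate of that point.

-5/17

Minimize D(x)^2 = (x + 1)^2 + (4x + 1)^2.
d/dx[D^2] = 2(x + 1) + 2·4·(4x + 1) = 0 ⇒ x = -5/17.
Then y = -37/17 and the distance is √(9/17) ≈ 0.7276.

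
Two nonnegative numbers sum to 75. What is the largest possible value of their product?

5625/4

With x + y = 75, the product is P(x) = x(75 − x).
P'(x) = 75 − 2x = 0 gives x = 75/2; P'' = −2 < 0, so this is the maximum.
P = 75/2·75/2 = 5625/4.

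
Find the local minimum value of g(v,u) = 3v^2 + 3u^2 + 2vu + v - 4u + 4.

69/32

∂g/∂v = 6v + 2u + 1 = 0 and ∂g/∂u = 2v + 6u - 4 = 0, so (v, u) = (-7/16, 13/16).
The Hessian has g_{vv} = 6, g_{uu} = 6, g_{vu} = 2, giving D = 32 > 0 with g_{vv} > 0, so the point is a local minimum.
g(-7/16, 13/16) = 69/32.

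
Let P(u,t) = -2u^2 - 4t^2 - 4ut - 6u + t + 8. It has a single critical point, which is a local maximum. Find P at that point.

149/8

∂P/∂u = -4u - 4t - 6 = 0 and ∂P/∂t = -4u - 8t + 1 = 0, so (u, t) = (-13/4, 7/4).
The Hessian has P_{uu} = -4, P_{tt} = -8, P_{ut} = -4, giving D = 16 > 0 with P_{uu} < 0, so the point is a local maximum.
P(-13/4, 7/4) = 149/8.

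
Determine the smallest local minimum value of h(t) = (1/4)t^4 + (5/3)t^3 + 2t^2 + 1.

-29/3

h'(t) = t^3 + 5t^2 + 4t. Setting h'(t) = 0 gives t ∈ {-4, -1, 0}.
Since h''(t) = 3t^2 + 10t + 4, we get h''(-4) = 12 > 0 ⇒ local minimum; h''(-1) = -3 < 0 ⇒ local maximum; h''(0) = 4 > 0 ⇒ local minimum.
The smallest local minimum is h(-4) = -29/3.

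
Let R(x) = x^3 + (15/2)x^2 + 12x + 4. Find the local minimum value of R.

-3/2

R'(x) = 3x^2 + 15x + 12 = 0 at x = -4, -1.
Second-derivative test with R''(x) = 6x + 15: R''(-4) = -9 < 0 ⇒ local maximum; R''(-1) = 9 > 0 ⇒ local minimum.
So the local minimum value is R(-1) = -3/2.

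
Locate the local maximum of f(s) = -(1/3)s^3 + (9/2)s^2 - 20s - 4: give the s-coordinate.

5

f'(s) = -s^2 + 9s - 20. Setting f'(s) = 0 gives s ∈ {4, 5}.
Since f''(s) = -2s + 9, we get f''(4) = 1 > 0 ⇒ local minimum; f''(5) = -1 < 0 ⇒ local maximum.
Thus f has its local maximum at s = 5, with value -199/6.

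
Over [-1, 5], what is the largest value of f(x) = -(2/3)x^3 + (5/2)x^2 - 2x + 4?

Differentiating, f'(x) = -2x^2 + 5x - 2; which vanishes at x = 1/2 and x = 2.
Compare values at every candidate in [-1, 5]: f(-1) = 55/6,  f(1/2) = 85/24,  f(2) = 14/3,  f(5) = -161/6.
Hence the absolute maximum is 55/6 at x = -1.

55/6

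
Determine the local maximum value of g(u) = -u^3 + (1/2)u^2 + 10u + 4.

18

g'(u) = -3u^2 + u + 10 = 0 at u = -5/3, 2.
g''(u) = -6u + 1. g''(-5/3) = 11 > 0 ⇒ local minimum; g''(2) = -11 < 0 ⇒ local maximum.
The local maximum is g(2) = 18.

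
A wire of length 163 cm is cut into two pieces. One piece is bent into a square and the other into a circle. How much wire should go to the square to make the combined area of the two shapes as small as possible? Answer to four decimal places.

91.2962

Let x be the length used for the square. Square side x/4; circle radius (163−x)/(2π).
A(x) = (x/4)² + π·((163−x)/(2π))² = x²/16 + (163−x)²/(4π) for 0 ≤ x ≤ 163. A'(x) = x/8 − (163−x)/(2π) = 0 gives x = 4·163/(π+4) ≈ 91.2962.
A'' = 1/8 + 1/(2π) > 0, so this gives the minimum combined area; x ≈ 91.2962 cm to the square.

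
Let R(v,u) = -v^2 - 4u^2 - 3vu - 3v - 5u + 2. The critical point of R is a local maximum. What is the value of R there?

30/7

∂R/∂v = -2v - 3u - 3 = 0 and ∂R/∂u = -3v - 8u - 5 = 0, so (v, u) = (-9/7, -1/7).
The Hessian has R_{vv} = -2, R_{uu} = -8, R_{vu} = -3, giving D = 7 > 0 with R_{vv} < 0, so the point is a local maximum.
R(-9/7, -1/7) = 30/7.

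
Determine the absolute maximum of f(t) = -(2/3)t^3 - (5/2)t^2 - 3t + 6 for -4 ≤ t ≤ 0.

62/3

Differentiating, f'(t) = -2t^2 - 5t - 3; which vanishes at t = -3/2 and t = -1.
Evaluating at the critical points and endpoints: f(-4) = 62/3, f(-3/2) = 57/8, f(-1) = 43/6, f(0) = 6.
The maximum over the interval is 62/3, attained at t = -4.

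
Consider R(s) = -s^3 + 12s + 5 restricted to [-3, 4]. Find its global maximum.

21

The derivative is -3s^2 + 12, which vanishes at s = -2 and s = 2.
Compare values at every candidate in [-3, 4]: R(-3) = -4; R(-2) = -11; R(2) = 21; R(4) = -11.
The maximum over the interval is 21, attained at s = 2.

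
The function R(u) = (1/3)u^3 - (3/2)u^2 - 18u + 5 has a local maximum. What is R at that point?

R'(u) = u^2 - 3u - 18. Setting R'(u) = 0 gives u ∈ {-3, 6}.
R''(u) = 2u - 3. R''(-3) = -9 < 0 ⇒ local maximum; R''(6) = 9 > 0 ⇒ local minimum.
The local maximum is R(-3) = 73/2.

73/2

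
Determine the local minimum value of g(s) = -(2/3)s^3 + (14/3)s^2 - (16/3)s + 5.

g'(s) = -2s^2 + (28/3)s - 16/3. Setting g'(s) = 0 gives s ∈ {2/3, 4}.
g''(s) = -4s + 28/3. g''(2/3) = 20/3 > 0 ⇒ local minimum; g''(4) = -20/3 < 0 ⇒ local maximum.
The local minimum is g(2/3) = 269/81.

269/81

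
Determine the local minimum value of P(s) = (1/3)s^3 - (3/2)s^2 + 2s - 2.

P'(s) = s^2 - 3s + 2 = 0 at s = 1, 2.
P''(s) = 2s - 3. P''(1) = -1 < 0 ⇒ local maximum; P''(2) = 1 > 0 ⇒ local minimum.
So the local minimum value is P(2) = -4/3.

-4/3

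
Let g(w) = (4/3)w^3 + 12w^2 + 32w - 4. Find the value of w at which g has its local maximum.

-4

Critical points: g'(w) = 4w^2 + 24w + 32 vanishes at w = -4, -2.
Since g''(w) = 8w + 24, we get g''(-4) = -8 < 0 ⇒ local maximum; g''(-2) = 8 > 0 ⇒ local minimum.
Thus g has its local maximum at w = -4, with value -76/3.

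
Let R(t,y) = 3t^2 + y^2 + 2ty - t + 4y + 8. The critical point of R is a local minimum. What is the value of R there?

∂R/∂t = 6t + 2y - 1 = 0 and ∂R/∂y = 2t + 2y + 4 = 0, so (t, y) = (5/4, -13/4).
The Hessian has R_{tt} = 6, R_{yy} = 2, R_{ty} = 2, giving D = 8 > 0 with R_{tt} > 0, so the point is a local minimum.
R(5/4, -13/4) = 7/8.

7/8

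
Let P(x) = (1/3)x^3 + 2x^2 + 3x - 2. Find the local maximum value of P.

P'(x) = x^2 + 4x + 3. Setting P'(x) = 0 gives x ∈ {-3, -1}.
Since P''(x) = 2x + 4, we get P''(-3) = -2 < 0 ⇒ local maximum; P''(-1) = 2 > 0 ⇒ local minimum.
So the local maximum value is P(-3) = -2.

-2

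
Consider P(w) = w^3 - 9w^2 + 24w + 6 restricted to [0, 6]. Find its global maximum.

42

Differentiating, P'(w) = 3w^2 - 18w + 24; which vanishes at w = 2 and w = 4.
Candidates: P(0) = 6, P(2) = 26, P(4) = 22, P(6) = 42.
So the maximum is P(6) = 42.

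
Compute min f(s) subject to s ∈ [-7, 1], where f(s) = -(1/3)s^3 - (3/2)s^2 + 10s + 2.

Differentiating, f'(s) = -s^2 - 3s + 10; whose only zero in [-7, 1] is s = -5.
Compare values at every candidate in [-7, 1]: f(-7) = -163/6,  f(-5) = -263/6,  f(1) = 61/6.
The minimum over the interval is -263/6, attained at s = -5.

-263/6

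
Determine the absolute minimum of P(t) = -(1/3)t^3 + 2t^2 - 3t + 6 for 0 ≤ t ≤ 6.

-12

The derivative is -t^2 + 4t - 3, which vanishes at t = 1 and t = 3.
Evaluating at the critical points and endpoints: P(0) = 6; P(1) = 14/3; P(3) = 6; P(6) = -12.
Hence the absolute minimum is -12 at t = 6.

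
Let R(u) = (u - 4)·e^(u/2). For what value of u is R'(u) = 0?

R'(u) = 1·e^(u/2) + (u - 4)·(1/2)·e^(u/2) = ((1/2)u - 1)·e^(u/2). Since e^(u/2) > 0, the only critical point is u = 2.
R''(2) has the same sign as 1/2 > 0, so this is a local minimum.
R(2) = (-2)·e^(1) ≈ -5.4366.

2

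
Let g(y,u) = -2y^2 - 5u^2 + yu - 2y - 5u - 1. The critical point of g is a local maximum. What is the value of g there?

41/39

∂g/∂y = -4y + u - 2 = 0 and ∂g/∂u = y - 10u - 5 = 0, so (y, u) = (-25/39, -22/39).
The Hessian has g_{yy} = -4, g_{uu} = -10, g_{yu} = 1, giving D = 39 > 0 with g_{yy} < 0, so the point is a local maximum.
g(-25/39, -22/39) = 41/39.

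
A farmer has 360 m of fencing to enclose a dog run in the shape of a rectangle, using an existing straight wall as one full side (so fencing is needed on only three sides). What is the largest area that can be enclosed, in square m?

Let the sides perpendicular to the wall have length x and the parallel side y, so 2x + y = 360 and the area is A = xy = x(360 − 2x).
A'(x) = 360 − 4x = 0 gives x = 90, and A''(x) = −4 < 0 confirms a maximum.
Then y = 360 − 2·90 = 180 and A = 16200.

16200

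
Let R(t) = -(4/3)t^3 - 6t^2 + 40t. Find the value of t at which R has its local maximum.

2

Critical points: R'(t) = -4t^2 - 12t + 40 vanishes at t = -5, 2.
Second-derivative test with R''(t) = -8t - 12: R''(-5) = 28 > 0 ⇒ local minimum; R''(2) = -28 < 0 ⇒ local maximum.
Thus R has its local maximum at t = 2, with value 136/3.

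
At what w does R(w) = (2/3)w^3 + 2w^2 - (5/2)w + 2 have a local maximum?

-5/2

Critical points: R'(w) = 2w^2 + 4w - 5/2 vanishes at w = -5/2, 1/2.
Second-derivative test with R''(w) = 4w + 4: R''(-5/2) = -6 < 0 ⇒ local maximum; R''(1/2) = 6 > 0 ⇒ local minimum.
So the local maximum value is R(-5/2) = 31/3.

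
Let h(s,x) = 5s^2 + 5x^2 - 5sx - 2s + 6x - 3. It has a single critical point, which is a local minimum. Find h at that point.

-73/15

∂h/∂s = 10s - 5x - 2 = 0 and ∂h/∂x = -5s + 10x + 6 = 0, so (s, x) = (-2/15, -2/3).
The Hessian has h_{ss} = 10, h_{xx} = 10, h_{sx} = -5, giving D = 75 > 0 with h_{ss} > 0, so the point is a local minimum.
h(-2/15, -2/3) = -73/15.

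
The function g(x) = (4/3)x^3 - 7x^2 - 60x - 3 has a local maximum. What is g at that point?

g'(x) = 4x^2 - 14x - 60. Setting g'(x) = 0 gives x ∈ {-5/2, 6}.
Second-derivative test with g''(x) = 8x - 14: g''(-5/2) = -34 < 0 ⇒ local maximum; g''(6) = 34 > 0 ⇒ local minimum.
The local maximum is g(-5/2) = 989/12.

989/12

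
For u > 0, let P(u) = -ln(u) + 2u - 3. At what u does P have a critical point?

1/2

P'(u) = -1/u + 2 = 0 gives u = 1/2.
P''(u) = 1/u², which is positive for u > 0, so this is a local minimum.
P(1/2) = -1·ln(1/2) + 1 - 3 ≈ -1.3069.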